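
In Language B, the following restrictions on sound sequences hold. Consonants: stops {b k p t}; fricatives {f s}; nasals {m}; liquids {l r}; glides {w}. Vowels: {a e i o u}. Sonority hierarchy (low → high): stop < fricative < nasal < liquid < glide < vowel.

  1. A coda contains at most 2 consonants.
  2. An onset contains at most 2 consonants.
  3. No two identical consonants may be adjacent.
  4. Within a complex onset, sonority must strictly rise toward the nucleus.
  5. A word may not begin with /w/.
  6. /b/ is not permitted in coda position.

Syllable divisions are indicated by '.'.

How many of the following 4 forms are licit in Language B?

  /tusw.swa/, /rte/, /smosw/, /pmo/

3

/tusw.swa/ — σ1 onset /t/, coda /sw/ (2C) ok; σ2 onset /sw/ (2→5 rises), coda /∅/ ok → licit
/rte/ — violates constraint 4: syllable 1 onset /rt/: /r/ (liquid, 4) → /t/ (stop, 1) does not rise → illicit
/smosw/ — σ1 onset /sm/ (2→3 rises), coda /sw/ (2C) ok → licit
/pmo/ — σ1 onset /pm/ (1→3 rises), coda /∅/ ok → licit
Licit: /tusw.swa/, /smosw/, /pmo/ → 3.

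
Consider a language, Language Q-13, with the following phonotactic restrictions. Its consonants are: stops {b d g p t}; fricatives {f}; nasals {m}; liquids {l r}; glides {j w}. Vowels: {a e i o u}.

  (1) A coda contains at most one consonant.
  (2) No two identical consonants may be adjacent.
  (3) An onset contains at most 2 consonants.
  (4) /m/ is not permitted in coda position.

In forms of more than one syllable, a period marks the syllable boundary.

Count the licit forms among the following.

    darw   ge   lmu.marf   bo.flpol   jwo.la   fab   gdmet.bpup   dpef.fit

darw — violates constraint 1: syllable 1 coda /rw/ has 2 consonants (> 1) → illicit
ge — σ1 onset /g/, coda /∅/ ok → licit
lmu.marf — violates constraint 1: syllable 2 coda /rf/ has 2 consonants (> 1) → illicit
bo.flpol — violates constraint 3: syllable 2 onset /flp/ has 3 consonants (> 2) → illicit
jwo.la — σ1 onset /jw/ (2C), coda /∅/ ok; σ2 onset /l/, coda /∅/ ok → licit
fab — σ1 onset /f/, coda /b/ ok → licit
gdmet.bpup — violates constraint 3: syllable 1 onset /gdm/ has 3 consonants (> 2) → illicit
dpef.fit — violates constraint 2: adjacent identical consonants /ff/ → illicit
Licit: ge, jwo.la, fab → 3.

3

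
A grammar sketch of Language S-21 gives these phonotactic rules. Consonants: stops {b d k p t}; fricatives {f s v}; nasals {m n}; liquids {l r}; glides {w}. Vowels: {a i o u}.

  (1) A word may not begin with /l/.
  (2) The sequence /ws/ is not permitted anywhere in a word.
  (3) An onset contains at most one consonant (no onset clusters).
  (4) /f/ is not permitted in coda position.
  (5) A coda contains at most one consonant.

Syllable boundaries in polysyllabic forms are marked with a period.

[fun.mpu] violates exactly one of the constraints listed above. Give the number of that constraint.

[fun.mpu]: syllable 2 onset /mp/ has 2 consonants (> 1).
This is a violation of constraint 3: "An onset contains at most one consonant (no onset clusters)."
The remaining constraints (1, 2, 4, 5) are satisfied.

3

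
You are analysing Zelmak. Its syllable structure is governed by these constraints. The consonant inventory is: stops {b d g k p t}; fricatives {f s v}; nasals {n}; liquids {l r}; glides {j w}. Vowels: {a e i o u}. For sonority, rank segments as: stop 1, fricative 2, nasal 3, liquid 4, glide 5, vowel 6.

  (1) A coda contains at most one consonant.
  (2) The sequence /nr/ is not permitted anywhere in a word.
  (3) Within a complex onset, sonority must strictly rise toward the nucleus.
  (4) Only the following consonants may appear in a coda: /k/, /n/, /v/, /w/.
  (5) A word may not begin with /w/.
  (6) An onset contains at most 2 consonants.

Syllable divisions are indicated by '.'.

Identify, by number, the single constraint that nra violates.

nra: contains banned sequence /nr/.
This is a violation of constraint 2: "The sequence /nr/ is not permitted anywhere in a word."
The remaining constraints (1, 3, 4, 5, 6) are satisfied.

2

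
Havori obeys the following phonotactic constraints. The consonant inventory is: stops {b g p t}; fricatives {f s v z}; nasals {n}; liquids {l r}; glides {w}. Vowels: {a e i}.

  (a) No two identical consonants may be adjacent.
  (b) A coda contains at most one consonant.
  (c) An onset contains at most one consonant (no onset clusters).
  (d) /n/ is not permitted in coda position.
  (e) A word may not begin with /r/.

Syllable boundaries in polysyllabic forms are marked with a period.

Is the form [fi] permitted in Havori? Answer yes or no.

yes

[fi] — σ1 onset /f/, coda /∅/ ok → permitted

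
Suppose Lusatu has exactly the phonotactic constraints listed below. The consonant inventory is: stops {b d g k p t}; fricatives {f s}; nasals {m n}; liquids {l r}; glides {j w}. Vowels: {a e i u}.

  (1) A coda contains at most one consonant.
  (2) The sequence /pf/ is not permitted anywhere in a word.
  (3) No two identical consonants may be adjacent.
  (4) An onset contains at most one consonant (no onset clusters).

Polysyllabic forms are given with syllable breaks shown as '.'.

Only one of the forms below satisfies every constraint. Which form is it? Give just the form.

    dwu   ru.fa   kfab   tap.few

dwu — violates constraint 4: syllable 1 onset /dw/ has 2 consonants (> 1) → not permitted
ru.fa — σ1 onset /r/, coda /∅/ ok; σ2 onset /f/, coda /∅/ ok → permitted
kfab — violates constraint 4: syllable 1 onset /kf/ has 2 consonants (> 1) → not permitted
tap.few — violates constraint 2: contains banned sequence /pf/ → not permitted

ru.fa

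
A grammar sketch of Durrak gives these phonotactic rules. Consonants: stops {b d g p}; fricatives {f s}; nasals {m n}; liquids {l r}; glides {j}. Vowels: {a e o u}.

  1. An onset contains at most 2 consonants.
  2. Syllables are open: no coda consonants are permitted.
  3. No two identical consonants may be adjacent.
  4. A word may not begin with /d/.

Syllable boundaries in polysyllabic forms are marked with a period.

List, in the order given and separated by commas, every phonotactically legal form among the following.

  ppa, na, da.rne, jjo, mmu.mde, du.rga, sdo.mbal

na

ppa — violates constraint 3: adjacent identical consonants /pp/ → phonotactically illegal
na — σ1 onset /n/, coda /∅/ ok → phonotactically legal
da.rne — violates constraint 4: word begins with /d/ → phonotactically illegal
jjo — violates constraint 3: adjacent identical consonants /jj/ → phonotactically illegal
mmu.mde — violates constraint 3: adjacent identical consonants /mm/ → phonotactically illegal
du.rga — violates constraint 4: word begins with /d/ → phonotactically illegal
sdo.mbal — violates constraint 2: syllable 2 coda /l/ has 1 consonant (> 0) → phonotactically illegal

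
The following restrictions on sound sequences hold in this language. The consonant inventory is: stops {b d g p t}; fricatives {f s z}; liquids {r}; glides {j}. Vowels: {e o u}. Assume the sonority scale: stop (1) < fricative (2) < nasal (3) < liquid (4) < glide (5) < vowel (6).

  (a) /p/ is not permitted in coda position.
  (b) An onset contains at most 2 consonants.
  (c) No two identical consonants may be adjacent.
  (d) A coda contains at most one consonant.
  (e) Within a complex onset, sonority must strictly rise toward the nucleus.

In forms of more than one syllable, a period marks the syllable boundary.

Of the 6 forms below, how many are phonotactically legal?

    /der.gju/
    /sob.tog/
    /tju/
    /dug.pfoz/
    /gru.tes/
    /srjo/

/der.gju/ — σ1 onset /d/, coda /r/ ok; σ2 onset /gj/ (1→5 rises), coda /∅/ ok → phonotactically legal
/sob.tog/ — σ1 onset /s/, coda /b/ ok; σ2 onset /t/, coda /g/ ok → phonotactically legal
/tju/ — σ1 onset /tj/ (1→5 rises), coda /∅/ ok → phonotactically legal
/dug.pfoz/ — σ1 onset /d/, coda /g/ ok; σ2 onset /pf/ (1→2 rises), coda /z/ ok → phonotactically legal
/gru.tes/ — σ1 onset /gr/ (1→4 rises), coda /∅/ ok; σ2 onset /t/, coda /s/ ok → phonotactically legal
/srjo/ — violates constraint (b): syllable 1 onset /srj/ has 3 consonants (> 2) → phonotactically illegal
Phonotactically legal: /der.gju/, /sob.tog/, /tju/, /dug.pfoz/, /gru.tes/ → 5.

5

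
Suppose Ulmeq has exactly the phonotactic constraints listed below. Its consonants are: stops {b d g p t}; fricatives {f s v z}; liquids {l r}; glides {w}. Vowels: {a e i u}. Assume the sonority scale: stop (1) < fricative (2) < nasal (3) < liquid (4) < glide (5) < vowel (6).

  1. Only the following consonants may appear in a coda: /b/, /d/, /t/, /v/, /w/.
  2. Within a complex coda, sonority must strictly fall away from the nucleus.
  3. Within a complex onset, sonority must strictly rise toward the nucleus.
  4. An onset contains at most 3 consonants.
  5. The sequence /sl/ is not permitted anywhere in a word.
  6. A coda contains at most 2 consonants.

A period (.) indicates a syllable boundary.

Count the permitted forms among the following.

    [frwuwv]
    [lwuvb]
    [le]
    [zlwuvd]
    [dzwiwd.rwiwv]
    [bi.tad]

[frwuwv] — σ1 onset /frw/ (2→4→5 rises), coda /wv/ (5→2 falls) ok → permitted
[lwuvb] — σ1 onset /lw/ (4→5 rises), coda /vb/ (2→1 falls) ok → permitted
[le] — σ1 onset /l/, coda /∅/ ok → permitted
[zlwuvd] — σ1 onset /zlw/ (2→4→5 rises), coda /vd/ (2→1 falls) ok → permitted
[dzwiwd.rwiwv] — σ1 onset /dzw/ (1→2→5 rises), coda /wd/ (5→1 falls) ok; σ2 onset /rw/ (4→5 rises), coda /wv/ (5→2 falls) ok → permitted
[bi.tad] — σ1 onset /b/, coda /∅/ ok; σ2 onset /t/, coda /d/ ok → permitted
Permitted: [frwuwv], [lwuvb], [le], [zlwuvd], [dzwiwd.rwiwv], [bi.tad] → 6.

6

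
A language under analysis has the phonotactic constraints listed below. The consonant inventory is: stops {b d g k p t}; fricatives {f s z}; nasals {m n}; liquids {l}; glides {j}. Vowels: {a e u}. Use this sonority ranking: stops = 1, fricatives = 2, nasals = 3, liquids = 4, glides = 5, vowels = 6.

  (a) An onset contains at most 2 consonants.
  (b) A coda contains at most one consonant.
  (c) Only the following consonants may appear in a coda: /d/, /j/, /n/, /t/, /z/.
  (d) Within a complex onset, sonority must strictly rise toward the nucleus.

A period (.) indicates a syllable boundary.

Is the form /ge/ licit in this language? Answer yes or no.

/ge/ — σ1 onset /g/, coda /∅/ ok → licit

yes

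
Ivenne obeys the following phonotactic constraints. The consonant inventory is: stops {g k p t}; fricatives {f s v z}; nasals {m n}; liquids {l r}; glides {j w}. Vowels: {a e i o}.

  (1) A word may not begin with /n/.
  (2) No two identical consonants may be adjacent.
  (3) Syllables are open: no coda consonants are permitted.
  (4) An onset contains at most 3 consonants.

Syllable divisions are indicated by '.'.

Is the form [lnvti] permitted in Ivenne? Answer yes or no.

[lnvti] — violates constraint 4: syllable 1 onset /lnvt/ has 4 consonants (> 3) → not permitted

no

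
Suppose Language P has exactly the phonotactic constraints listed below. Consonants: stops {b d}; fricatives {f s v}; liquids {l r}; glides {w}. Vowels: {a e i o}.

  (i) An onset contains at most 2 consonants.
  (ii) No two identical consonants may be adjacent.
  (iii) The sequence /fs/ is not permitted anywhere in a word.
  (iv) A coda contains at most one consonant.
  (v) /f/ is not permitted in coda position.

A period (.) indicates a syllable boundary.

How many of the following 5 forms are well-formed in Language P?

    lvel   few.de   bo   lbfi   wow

lvel — σ1 onset /lv/ (2C), coda /l/ ok → well-formed
few.de — σ1 onset /f/, coda /w/ ok; σ2 onset /d/, coda /∅/ ok → well-formed
bo — σ1 onset /b/, coda /∅/ ok → well-formed
lbfi — violates constraint (i): syllable 1 onset /lbf/ has 3 consonants (> 2) → ill-formed
wow — σ1 onset /w/, coda /w/ ok → well-formed
Well-formed: lvel, few.de, bo, wow → 4.

4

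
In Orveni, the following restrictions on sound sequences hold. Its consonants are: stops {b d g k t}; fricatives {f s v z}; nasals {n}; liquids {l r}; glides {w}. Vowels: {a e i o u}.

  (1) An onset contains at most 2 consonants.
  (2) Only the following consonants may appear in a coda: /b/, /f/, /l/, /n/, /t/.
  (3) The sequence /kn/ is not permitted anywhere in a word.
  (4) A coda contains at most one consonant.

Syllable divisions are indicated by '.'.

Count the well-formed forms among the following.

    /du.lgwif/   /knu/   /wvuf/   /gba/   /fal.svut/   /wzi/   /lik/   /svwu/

4

/du.lgwif/ — violates constraint 1: syllable 2 onset /lgw/ has 3 consonants (> 2) → ill-formed
/knu/ — violates constraint 3: contains banned sequence /kn/ → ill-formed
/wvuf/ — σ1 onset /wv/ (2C), coda /f/ ok → well-formed
/gba/ — σ1 onset /gb/ (2C), coda /∅/ ok → well-formed
/fal.svut/ — σ1 onset /f/, coda /l/ ok; σ2 onset /sv/ (2C), coda /t/ ok → well-formed
/wzi/ — σ1 onset /wz/ (2C), coda /∅/ ok → well-formed
/lik/ — violates constraint 2: syllable 1 coda contains /k/, which is not a licensed coda consonant → ill-formed
/svwu/ — violates constraint 1: syllable 1 onset /svw/ has 3 consonants (> 2) → ill-formed
Well-formed: /wvuf/, /gba/, /fal.svut/, /wzi/ → 4.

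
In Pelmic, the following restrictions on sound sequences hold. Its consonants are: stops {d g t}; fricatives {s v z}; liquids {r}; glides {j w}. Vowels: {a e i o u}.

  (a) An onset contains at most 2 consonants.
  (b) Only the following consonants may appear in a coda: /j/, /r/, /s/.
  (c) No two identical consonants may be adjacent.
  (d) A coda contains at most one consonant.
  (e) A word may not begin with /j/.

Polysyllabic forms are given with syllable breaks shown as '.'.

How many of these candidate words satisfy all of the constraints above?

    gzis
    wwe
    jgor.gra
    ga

2

gzis — σ1 onset /gz/ (2C), coda /s/ ok → phonotactically legal
wwe — violates constraint (c): adjacent identical consonants /ww/ → phonotactically illegal
jgor.gra — violates constraint (e): word begins with /j/ → phonotactically illegal
ga — σ1 onset /g/, coda /∅/ ok → phonotactically legal
Phonotactically legal: gzis, ga → 2.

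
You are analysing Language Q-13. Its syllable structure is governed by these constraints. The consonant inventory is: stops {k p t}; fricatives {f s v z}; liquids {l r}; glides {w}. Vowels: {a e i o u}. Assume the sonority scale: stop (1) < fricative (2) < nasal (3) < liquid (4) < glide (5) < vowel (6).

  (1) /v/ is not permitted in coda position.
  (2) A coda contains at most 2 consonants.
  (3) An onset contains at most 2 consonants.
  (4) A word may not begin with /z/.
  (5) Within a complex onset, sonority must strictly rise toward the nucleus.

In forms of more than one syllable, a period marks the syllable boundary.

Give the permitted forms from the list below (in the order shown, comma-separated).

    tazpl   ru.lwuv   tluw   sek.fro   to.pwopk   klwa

tazpl — violates constraint 2: syllable 1 coda /zpl/ has 3 consonants (> 2) → not permitted
ru.lwuv — violates constraint 1: syllable 2 coda contains /v/ → not permitted
tluw — σ1 onset /tl/ (1→4 rises), coda /w/ ok → permitted
sek.fro — σ1 onset /s/, coda /k/ ok; σ2 onset /fr/ (2→4 rises), coda /∅/ ok → permitted
to.pwopk — σ1 onset /t/, coda /∅/ ok; σ2 onset /pw/ (1→5 rises), coda /pk/ (2C) ok → permitted
klwa — violates constraint 3: syllable 1 onset /klw/ has 3 consonants (> 2) → not permitted

tluw, sek.fro, to.pwopk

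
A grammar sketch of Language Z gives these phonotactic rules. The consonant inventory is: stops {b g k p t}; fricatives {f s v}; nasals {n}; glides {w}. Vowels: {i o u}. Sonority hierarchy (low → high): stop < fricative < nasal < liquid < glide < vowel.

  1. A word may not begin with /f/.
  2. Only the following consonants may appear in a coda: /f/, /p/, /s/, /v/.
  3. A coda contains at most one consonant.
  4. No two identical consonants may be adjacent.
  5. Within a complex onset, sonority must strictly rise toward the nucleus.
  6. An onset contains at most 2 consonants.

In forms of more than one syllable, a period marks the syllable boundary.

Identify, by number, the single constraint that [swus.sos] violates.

4

[swus.sos]: adjacent identical consonants /ss/.
This is a violation of constraint 4: "No two identical consonants may be adjacent."
The remaining constraints (1, 2, 3, 5, 6) are satisfied.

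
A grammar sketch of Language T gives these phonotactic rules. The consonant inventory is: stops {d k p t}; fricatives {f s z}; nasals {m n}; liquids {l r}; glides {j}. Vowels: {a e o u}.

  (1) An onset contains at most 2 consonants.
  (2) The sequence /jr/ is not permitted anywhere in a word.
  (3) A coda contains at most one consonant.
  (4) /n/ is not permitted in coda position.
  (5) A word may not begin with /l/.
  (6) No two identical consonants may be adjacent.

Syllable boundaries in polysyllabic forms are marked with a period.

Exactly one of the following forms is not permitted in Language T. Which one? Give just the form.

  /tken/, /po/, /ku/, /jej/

/tken/

/tken/ — violates constraint 4: syllable 1 coda contains /n/ → not permitted
/po/ — σ1 onset /p/, coda /∅/ ok → permitted
/ku/ — σ1 onset /k/, coda /∅/ ok → permitted
/jej/ — σ1 onset /j/, coda /j/ ok → permitted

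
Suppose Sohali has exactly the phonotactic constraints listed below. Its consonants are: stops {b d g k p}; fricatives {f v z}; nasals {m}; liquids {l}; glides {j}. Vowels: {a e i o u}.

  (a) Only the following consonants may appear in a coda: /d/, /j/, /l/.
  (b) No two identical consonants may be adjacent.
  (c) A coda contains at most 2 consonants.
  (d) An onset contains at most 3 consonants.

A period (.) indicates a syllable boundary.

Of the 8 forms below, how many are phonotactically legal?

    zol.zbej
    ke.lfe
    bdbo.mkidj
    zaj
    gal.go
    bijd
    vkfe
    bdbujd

8

zol.zbej — σ1 onset /z/, coda /l/ ok; σ2 onset /zb/ (2C), coda /j/ ok → phonotactically legal
ke.lfe — σ1 onset /k/, coda /∅/ ok; σ2 onset /lf/ (2C), coda /∅/ ok → phonotactically legal
bdbo.mkidj — σ1 onset /bdb/ (3C), coda /∅/ ok; σ2 onset /mk/ (2C), coda /dj/ (2C) ok → phonotactically legal
zaj — σ1 onset /z/, coda /j/ ok → phonotactically legal
gal.go — σ1 onset /g/, coda /l/ ok; σ2 onset /g/, coda /∅/ ok → phonotactically legal
bijd — σ1 onset /b/, coda /jd/ (2C) ok → phonotactically legal
vkfe — σ1 onset /vkf/ (3C), coda /∅/ ok → phonotactically legal
bdbujd — σ1 onset /bdb/ (3C), coda /jd/ (2C) ok → phonotactically legal
Phonotactically legal: zol.zbej, ke.lfe, bdbo.mkidj, zaj, gal.go, bijd, vkfe, bdbujd → 8.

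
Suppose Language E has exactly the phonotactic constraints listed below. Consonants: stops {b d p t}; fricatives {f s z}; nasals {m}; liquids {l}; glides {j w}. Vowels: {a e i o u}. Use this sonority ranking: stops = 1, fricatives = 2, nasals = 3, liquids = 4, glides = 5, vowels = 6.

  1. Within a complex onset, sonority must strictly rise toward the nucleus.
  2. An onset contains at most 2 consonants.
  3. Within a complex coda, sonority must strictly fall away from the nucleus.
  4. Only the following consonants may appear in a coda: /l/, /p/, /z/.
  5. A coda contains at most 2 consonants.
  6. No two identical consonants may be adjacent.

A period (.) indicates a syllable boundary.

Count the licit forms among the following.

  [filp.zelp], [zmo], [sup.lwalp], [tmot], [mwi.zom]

[filp.zelp] — σ1 onset /f/, coda /lp/ (4→1 falls) ok; σ2 onset /z/, coda /lp/ (4→1 falls) ok → licit
[zmo] — σ1 onset /zm/ (2→3 rises), coda /∅/ ok → licit
[sup.lwalp] — σ1 onset /s/, coda /p/ ok; σ2 onset /lw/ (4→5 rises), coda /lp/ (4→1 falls) ok → licit
[tmot] — violates constraint 4: syllable 1 coda contains /t/, which is not a licensed coda consonant → illicit
[mwi.zom] — violates constraint 4: syllable 2 coda contains /m/, which is not a licensed coda consonant → illicit
Licit: [filp.zelp], [zmo], [sup.lwalp] → 3.

3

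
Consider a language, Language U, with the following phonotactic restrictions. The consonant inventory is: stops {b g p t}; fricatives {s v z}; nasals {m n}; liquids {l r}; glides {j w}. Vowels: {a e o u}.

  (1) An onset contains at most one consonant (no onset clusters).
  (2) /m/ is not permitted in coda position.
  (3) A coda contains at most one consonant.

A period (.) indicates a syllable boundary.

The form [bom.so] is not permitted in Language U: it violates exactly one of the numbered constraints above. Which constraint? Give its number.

2

[bom.so]: syllable 1 coda contains /m/.
This is a violation of constraint 2: "/m/ is not permitted in coda position."
The remaining constraints (1, 3) are satisfied.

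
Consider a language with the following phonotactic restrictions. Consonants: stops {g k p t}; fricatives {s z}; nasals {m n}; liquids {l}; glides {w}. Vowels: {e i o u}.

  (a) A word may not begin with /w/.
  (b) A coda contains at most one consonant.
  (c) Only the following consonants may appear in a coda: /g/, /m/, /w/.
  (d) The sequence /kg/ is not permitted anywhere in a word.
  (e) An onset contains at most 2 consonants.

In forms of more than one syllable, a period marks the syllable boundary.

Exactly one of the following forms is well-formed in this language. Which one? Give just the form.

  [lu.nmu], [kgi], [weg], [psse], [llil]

[lu.nmu] — σ1 onset /l/, coda /∅/ ok; σ2 onset /nm/ (2C), coda /∅/ ok → well-formed
[kgi] — violates constraint (d): contains banned sequence /kg/ → ill-formed
[weg] — violates constraint (a): word begins with /w/ → ill-formed
[psse] — violates constraint (e): syllable 1 onset /pss/ has 3 consonants (> 2) → ill-formed
[llil] — violates constraint (c): syllable 1 coda contains /l/, which is not a licensed coda consonant → ill-formed

[lu.nmu]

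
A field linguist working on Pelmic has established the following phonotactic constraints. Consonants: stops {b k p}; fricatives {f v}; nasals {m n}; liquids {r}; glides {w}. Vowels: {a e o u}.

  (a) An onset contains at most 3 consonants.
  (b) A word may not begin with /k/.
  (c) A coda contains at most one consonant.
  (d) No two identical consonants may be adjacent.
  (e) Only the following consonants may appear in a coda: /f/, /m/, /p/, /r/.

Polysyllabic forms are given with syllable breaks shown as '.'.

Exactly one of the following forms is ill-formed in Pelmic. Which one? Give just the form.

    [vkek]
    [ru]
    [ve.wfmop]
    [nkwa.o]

[vkek] — violates constraint (e): syllable 1 coda contains /k/, which is not a licensed coda consonant → ill-formed
[ru] — σ1 onset /r/, coda /∅/ ok → well-formed
[ve.wfmop] — σ1 onset /v/, coda /∅/ ok; σ2 onset /wfm/ (3C), coda /p/ ok → well-formed
[nkwa.o] — σ1 onset /nkw/ (3C), coda /∅/ ok; σ2 onset /∅/, coda /∅/ ok → well-formed

[vkek]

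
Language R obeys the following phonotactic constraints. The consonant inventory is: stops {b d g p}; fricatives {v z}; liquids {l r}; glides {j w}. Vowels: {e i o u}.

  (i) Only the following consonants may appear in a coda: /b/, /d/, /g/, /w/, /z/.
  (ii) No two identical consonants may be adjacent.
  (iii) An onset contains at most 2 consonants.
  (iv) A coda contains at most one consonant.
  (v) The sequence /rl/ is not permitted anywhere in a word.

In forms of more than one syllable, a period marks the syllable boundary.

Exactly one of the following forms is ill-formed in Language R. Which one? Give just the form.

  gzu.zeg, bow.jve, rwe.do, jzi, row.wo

row.wo

gzu.zeg — σ1 onset /gz/ (2C), coda /∅/ ok; σ2 onset /z/, coda /g/ ok → well-formed
bow.jve — σ1 onset /b/, coda /w/ ok; σ2 onset /jv/ (2C), coda /∅/ ok → well-formed
rwe.do — σ1 onset /rw/ (2C), coda /∅/ ok; σ2 onset /d/, coda /∅/ ok → well-formed
jzi — σ1 onset /jz/ (2C), coda /∅/ ok → well-formed
row.wo — violates constraint (ii): adjacent identical consonants /ww/ → ill-formed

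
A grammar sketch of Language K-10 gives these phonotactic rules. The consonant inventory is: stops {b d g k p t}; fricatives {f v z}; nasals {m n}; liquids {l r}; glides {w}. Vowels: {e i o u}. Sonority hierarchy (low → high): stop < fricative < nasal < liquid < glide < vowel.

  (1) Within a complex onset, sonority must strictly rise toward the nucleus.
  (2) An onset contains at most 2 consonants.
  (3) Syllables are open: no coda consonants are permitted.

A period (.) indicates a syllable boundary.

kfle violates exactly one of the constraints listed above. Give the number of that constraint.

kfle: syllable 1 onset /kfl/ has 3 consonants (> 2).
This is a violation of constraint 2: "An onset contains at most 2 consonants."
The remaining constraints (1, 3) are satisfied.

2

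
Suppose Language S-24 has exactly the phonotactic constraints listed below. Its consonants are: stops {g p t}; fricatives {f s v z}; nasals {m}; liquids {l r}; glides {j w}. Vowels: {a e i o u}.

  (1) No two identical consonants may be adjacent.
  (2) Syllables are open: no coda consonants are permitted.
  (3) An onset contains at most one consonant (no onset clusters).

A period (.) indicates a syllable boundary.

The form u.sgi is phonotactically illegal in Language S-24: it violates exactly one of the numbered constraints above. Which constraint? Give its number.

3

u.sgi: syllable 2 onset /sg/ has 2 consonants (> 1).
This is a violation of constraint 3: "An onset contains at most one consonant (no onset clusters)."
The remaining constraints (1, 2) are satisfied.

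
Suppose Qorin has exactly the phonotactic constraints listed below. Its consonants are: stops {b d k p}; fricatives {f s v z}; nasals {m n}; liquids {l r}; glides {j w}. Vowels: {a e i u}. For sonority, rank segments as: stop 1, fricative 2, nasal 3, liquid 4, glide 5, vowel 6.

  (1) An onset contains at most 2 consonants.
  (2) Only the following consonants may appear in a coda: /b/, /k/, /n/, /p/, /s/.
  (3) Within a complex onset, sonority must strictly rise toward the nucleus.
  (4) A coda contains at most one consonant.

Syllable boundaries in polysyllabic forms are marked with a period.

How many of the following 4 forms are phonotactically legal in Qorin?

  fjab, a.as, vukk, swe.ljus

3

fjab — σ1 onset /fj/ (2→5 rises), coda /b/ ok → phonotactically legal
a.as — σ1 onset /∅/, coda /∅/ ok; σ2 onset /∅/, coda /s/ ok → phonotactically legal
vukk — violates constraint 4: syllable 1 coda /kk/ has 2 consonants (> 1) → phonotactically illegal
swe.ljus — σ1 onset /sw/ (2→5 rises), coda /∅/ ok; σ2 onset /lj/ (4→5 rises), coda /s/ ok → phonotactically legal
Phonotactically legal: fjab, a.as, swe.ljus → 3.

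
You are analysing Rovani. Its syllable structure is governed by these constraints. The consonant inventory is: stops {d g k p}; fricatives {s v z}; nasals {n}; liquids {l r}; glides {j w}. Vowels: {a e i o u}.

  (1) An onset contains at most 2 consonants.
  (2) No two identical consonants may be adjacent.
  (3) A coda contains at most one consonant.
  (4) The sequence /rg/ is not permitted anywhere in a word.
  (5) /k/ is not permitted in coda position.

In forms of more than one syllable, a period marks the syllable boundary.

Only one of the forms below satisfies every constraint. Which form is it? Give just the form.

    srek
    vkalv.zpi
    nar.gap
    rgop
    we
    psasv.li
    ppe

srek — violates constraint 5: syllable 1 coda contains /k/ → illicit
vkalv.zpi — violates constraint 3: syllable 1 coda /lv/ has 2 consonants (> 1) → illicit
nar.gap — violates constraint 4: contains banned sequence /rg/ → illicit
rgop — violates constraint 4: contains banned sequence /rg/ → illicit
we — σ1 onset /w/, coda /∅/ ok → licit
psasv.li — violates constraint 3: syllable 1 coda /sv/ has 2 consonants (> 1) → illicit
ppe — violates constraint 2: adjacent identical consonants /pp/ → illicit

we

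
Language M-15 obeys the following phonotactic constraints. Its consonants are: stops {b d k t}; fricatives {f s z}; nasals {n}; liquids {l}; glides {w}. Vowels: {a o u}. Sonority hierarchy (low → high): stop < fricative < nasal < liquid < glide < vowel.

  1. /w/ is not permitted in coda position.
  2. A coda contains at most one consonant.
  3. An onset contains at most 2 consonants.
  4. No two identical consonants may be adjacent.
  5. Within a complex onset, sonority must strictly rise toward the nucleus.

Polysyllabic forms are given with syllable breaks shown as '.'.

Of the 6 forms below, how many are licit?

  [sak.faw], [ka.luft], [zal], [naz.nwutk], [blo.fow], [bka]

1

[sak.faw] — violates constraint 1: syllable 2 coda contains /w/ → illicit
[ka.luft] — violates constraint 2: syllable 2 coda /ft/ has 2 consonants (> 1) → illicit
[zal] — σ1 onset /z/, coda /l/ ok → licit
[naz.nwutk] — violates constraint 2: syllable 2 coda /tk/ has 2 consonants (> 1) → illicit
[blo.fow] — violates constraint 1: syllable 2 coda contains /w/ → illicit
[bka] — violates constraint 5: syllable 1 onset /bk/: /b/ (stop, 1) → /k/ (stop, 1) does not rise → illicit
Licit: [zal] → 1.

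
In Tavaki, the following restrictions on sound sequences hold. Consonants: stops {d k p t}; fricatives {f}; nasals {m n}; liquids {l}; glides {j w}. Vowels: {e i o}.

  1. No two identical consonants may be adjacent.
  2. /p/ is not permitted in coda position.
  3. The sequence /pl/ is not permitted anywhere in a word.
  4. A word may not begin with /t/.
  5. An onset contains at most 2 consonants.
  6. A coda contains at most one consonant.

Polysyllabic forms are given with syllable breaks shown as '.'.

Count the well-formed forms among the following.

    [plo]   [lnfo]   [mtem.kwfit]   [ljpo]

0

[plo] — violates constraint 3: contains banned sequence /pl/ → ill-formed
[lnfo] — violates constraint 5: syllable 1 onset /lnf/ has 3 consonants (> 2) → ill-formed
[mtem.kwfit] — violates constraint 5: syllable 2 onset /kwf/ has 3 consonants (> 2) → ill-formed
[ljpo] — violates constraint 5: syllable 1 onset /ljp/ has 3 consonants (> 2) → ill-formed
No form is well-formed → 0.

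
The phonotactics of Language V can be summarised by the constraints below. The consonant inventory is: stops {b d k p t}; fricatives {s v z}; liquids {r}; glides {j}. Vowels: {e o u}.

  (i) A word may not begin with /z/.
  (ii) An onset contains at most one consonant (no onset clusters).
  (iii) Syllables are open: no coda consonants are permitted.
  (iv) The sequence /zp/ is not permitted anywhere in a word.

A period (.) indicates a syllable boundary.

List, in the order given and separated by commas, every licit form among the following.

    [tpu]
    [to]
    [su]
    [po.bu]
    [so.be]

[to], [su], [po.bu], [so.be]

[tpu] — violates constraint (ii): syllable 1 onset /tp/ has 2 consonants (> 1) → illicit
[to] — σ1 onset /t/, coda /∅/ ok → licit
[su] — σ1 onset /s/, coda /∅/ ok → licit
[po.bu] — σ1 onset /p/, coda /∅/ ok; σ2 onset /b/, coda /∅/ ok → licit
[so.be] — σ1 onset /s/, coda /∅/ ok; σ2 onset /b/, coda /∅/ ok → licit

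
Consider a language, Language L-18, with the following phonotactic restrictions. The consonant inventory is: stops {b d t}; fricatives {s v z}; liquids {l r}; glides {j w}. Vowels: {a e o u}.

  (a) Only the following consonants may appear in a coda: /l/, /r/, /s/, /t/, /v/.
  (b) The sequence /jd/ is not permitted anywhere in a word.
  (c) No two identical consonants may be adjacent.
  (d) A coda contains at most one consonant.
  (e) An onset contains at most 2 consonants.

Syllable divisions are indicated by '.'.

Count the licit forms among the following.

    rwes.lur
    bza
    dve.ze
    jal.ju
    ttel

4

rwes.lur — σ1 onset /rw/ (2C), coda /s/ ok; σ2 onset /l/, coda /r/ ok → licit
bza — σ1 onset /bz/ (2C), coda /∅/ ok → licit
dve.ze — σ1 onset /dv/ (2C), coda /∅/ ok; σ2 onset /z/, coda /∅/ ok → licit
jal.ju — σ1 onset /j/, coda /l/ ok; σ2 onset /j/, coda /∅/ ok → licit
ttel — violates constraint (c): adjacent identical consonants /tt/ → illicit
Licit: rwes.lur, bza, dve.ze, jal.ju → 4.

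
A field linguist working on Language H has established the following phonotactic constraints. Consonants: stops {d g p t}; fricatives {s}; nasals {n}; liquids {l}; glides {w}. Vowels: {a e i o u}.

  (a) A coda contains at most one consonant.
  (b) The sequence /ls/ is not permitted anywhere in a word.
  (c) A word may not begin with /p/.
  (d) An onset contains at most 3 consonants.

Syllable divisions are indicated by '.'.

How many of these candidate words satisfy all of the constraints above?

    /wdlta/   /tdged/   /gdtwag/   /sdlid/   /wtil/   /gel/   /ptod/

/wdlta/ — violates constraint (d): syllable 1 onset /wdlt/ has 4 consonants (> 3) → not permitted
/tdged/ — σ1 onset /tdg/ (3C), coda /d/ ok → permitted
/gdtwag/ — violates constraint (d): syllable 1 onset /gdtw/ has 4 consonants (> 3) → not permitted
/sdlid/ — σ1 onset /sdl/ (3C), coda /d/ ok → permitted
/wtil/ — σ1 onset /wt/ (2C), coda /l/ ok → permitted
/gel/ — σ1 onset /g/, coda /l/ ok → permitted
/ptod/ — violates constraint (c): word begins with /p/ → not permitted
Permitted: /tdged/, /sdlid/, /wtil/, /gel/ → 4.

4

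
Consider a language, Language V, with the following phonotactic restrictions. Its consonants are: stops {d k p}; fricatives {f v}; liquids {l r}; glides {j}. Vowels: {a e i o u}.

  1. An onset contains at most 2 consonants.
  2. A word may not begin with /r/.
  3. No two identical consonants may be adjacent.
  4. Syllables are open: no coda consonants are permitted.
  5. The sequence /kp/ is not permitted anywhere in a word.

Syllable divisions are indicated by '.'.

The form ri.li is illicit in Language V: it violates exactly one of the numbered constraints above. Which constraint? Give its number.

ri.li: word begins with /r/.
This is a violation of constraint 2: "A word may not begin with /r/."
The remaining constraints (1, 3, 4, 5) are satisfied.

2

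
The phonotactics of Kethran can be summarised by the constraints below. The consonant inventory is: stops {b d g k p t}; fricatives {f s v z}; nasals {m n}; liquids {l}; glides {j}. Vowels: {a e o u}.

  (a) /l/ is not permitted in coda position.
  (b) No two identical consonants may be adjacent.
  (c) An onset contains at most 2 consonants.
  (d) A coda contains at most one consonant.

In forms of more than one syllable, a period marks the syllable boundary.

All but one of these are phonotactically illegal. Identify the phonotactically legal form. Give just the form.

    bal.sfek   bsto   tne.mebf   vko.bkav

vko.bkav

bal.sfek — violates constraint (a): syllable 1 coda contains /l/ → phonotactically illegal
bsto — violates constraint (c): syllable 1 onset /bst/ has 3 consonants (> 2) → phonotactically illegal
tne.mebf — violates constraint (d): syllable 2 coda /bf/ has 2 consonants (> 1) → phonotactically illegal
vko.bkav — σ1 onset /vk/ (2C), coda /∅/ ok; σ2 onset /bk/ (2C), coda /v/ ok → phonotactically legal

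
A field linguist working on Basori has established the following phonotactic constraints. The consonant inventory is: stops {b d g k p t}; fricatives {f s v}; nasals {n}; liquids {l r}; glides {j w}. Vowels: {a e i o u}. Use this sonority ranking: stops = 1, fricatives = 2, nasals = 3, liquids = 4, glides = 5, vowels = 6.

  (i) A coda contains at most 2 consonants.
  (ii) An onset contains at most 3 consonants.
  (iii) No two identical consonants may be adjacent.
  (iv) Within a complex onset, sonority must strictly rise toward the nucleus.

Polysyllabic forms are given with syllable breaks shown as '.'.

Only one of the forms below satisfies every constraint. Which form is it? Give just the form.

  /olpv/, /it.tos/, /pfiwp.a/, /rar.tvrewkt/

/pfiwp.a/

/olpv/ — violates constraint (i): syllable 1 coda /lpv/ has 3 consonants (> 2) → ill-formed
/it.tos/ — violates constraint (iii): adjacent identical consonants /tt/ → ill-formed
/pfiwp.a/ — σ1 onset /pf/ (1→2 rises), coda /wp/ (2C) ok; σ2 onset /∅/, coda /∅/ ok → well-formed
/rar.tvrewkt/ — violates constraint (i): syllable 2 coda /wkt/ has 3 consonants (> 2) → ill-formed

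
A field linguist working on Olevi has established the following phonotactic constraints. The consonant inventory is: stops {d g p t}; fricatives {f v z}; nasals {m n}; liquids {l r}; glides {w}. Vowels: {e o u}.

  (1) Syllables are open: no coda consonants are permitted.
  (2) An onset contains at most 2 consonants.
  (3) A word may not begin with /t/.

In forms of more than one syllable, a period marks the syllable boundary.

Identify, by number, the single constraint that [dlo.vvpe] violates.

2

[dlo.vvpe]: syllable 2 onset /vvp/ has 3 consonants (> 2).
This is a violation of constraint 2: "An onset contains at most 2 consonants."
The remaining constraints (1, 3) are satisfied.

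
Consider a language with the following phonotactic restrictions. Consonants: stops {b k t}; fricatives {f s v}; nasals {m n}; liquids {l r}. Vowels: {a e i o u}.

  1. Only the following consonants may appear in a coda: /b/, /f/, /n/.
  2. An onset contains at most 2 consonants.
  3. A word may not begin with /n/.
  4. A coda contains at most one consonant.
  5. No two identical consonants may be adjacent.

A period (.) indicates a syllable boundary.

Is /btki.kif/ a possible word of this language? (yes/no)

/btki.kif/ — violates constraint 2: syllable 1 onset /btk/ has 3 consonants (> 2) → not permitted

no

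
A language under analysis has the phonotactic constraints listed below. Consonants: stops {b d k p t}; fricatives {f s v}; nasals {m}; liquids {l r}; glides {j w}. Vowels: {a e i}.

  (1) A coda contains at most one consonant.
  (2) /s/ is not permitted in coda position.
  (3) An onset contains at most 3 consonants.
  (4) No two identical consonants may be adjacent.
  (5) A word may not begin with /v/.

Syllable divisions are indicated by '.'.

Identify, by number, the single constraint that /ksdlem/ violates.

3

/ksdlem/: syllable 1 onset /ksdl/ has 4 consonants (> 3).
This is a violation of constraint 3: "An onset contains at most 3 consonants."
The remaining constraints (1, 2, 4, 5) are satisfied.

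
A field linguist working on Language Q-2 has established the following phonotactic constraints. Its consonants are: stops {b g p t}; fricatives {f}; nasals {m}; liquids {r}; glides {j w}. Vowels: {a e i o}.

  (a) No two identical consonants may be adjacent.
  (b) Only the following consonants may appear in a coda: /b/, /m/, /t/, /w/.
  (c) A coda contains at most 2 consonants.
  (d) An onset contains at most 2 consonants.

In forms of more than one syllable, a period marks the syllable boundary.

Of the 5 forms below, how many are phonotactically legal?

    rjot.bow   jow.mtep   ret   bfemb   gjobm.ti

4

rjot.bow — σ1 onset /rj/ (2C), coda /t/ ok; σ2 onset /b/, coda /w/ ok → phonotactically legal
jow.mtep — violates constraint (b): syllable 2 coda contains /p/, which is not a licensed coda consonant → phonotactically illegal
ret — σ1 onset /r/, coda /t/ ok → phonotactically legal
bfemb — σ1 onset /bf/ (2C), coda /mb/ (2C) ok → phonotactically legal
gjobm.ti — σ1 onset /gj/ (2C), coda /bm/ (2C) ok; σ2 onset /t/, coda /∅/ ok → phonotactically legal
Phonotactically legal: rjot.bow, ret, bfemb, gjobm.ti → 4.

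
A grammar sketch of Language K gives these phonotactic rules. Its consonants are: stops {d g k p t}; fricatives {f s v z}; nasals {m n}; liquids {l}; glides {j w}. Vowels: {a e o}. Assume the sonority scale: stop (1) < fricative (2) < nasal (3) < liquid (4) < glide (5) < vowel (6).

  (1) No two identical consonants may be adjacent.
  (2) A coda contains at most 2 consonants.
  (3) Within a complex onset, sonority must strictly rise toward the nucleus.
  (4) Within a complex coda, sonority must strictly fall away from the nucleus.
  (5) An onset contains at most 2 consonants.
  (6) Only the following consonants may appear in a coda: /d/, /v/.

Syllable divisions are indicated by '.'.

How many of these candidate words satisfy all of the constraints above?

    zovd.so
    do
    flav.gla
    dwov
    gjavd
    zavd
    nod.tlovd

7

zovd.so — σ1 onset /z/, coda /vd/ (2→1 falls) ok; σ2 onset /s/, coda /∅/ ok → permitted
do — σ1 onset /d/, coda /∅/ ok → permitted
flav.gla — σ1 onset /fl/ (2→4 rises), coda /v/ ok; σ2 onset /gl/ (1→4 rises), coda /∅/ ok → permitted
dwov — σ1 onset /dw/ (1→5 rises), coda /v/ ok → permitted
gjavd — σ1 onset /gj/ (1→5 rises), coda /vd/ (2→1 falls) ok → permitted
zavd — σ1 onset /z/, coda /vd/ (2→1 falls) ok → permitted
nod.tlovd — σ1 onset /n/, coda /d/ ok; σ2 onset /tl/ (1→4 rises), coda /vd/ (2→1 falls) ok → permitted
Permitted: zovd.so, do, flav.gla, dwov, gjavd, zavd, nod.tlovd → 7.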